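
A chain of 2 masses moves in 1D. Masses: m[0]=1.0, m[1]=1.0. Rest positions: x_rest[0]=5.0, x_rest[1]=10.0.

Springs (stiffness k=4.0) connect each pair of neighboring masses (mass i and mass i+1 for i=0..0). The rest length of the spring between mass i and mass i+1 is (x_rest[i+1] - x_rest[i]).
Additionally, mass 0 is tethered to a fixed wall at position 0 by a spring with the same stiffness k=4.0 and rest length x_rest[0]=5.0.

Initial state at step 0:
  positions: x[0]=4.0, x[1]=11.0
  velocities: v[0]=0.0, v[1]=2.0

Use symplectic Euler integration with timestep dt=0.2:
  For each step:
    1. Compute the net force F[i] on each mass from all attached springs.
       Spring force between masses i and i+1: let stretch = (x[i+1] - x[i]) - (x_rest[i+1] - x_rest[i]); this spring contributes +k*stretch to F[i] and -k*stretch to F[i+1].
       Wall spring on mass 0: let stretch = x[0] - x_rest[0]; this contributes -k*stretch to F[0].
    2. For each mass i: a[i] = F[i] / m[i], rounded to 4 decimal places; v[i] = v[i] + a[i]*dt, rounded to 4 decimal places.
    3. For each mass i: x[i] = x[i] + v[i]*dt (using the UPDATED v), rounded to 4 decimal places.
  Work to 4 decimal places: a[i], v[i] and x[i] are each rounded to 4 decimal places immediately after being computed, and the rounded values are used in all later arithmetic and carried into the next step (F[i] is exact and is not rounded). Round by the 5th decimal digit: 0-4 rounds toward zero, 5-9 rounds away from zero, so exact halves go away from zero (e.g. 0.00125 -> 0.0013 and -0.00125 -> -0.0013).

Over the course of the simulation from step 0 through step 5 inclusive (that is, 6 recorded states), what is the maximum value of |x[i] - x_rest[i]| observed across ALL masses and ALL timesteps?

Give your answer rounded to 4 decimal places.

Answer: 1.8654

Derivation:
Step 0: x=[4.0000 11.0000] v=[0.0000 2.0000]
Step 1: x=[4.4800 11.0800] v=[2.4000 0.4000]
Step 2: x=[5.2992 10.9040] v=[4.0960 -0.8800]
Step 3: x=[6.1673 10.6312] v=[4.3405 -1.3638]
Step 4: x=[6.7629 10.4442] v=[2.9778 -0.9349]
Step 5: x=[6.8654 10.4682] v=[0.5125 0.1201]
Max displacement = 1.8654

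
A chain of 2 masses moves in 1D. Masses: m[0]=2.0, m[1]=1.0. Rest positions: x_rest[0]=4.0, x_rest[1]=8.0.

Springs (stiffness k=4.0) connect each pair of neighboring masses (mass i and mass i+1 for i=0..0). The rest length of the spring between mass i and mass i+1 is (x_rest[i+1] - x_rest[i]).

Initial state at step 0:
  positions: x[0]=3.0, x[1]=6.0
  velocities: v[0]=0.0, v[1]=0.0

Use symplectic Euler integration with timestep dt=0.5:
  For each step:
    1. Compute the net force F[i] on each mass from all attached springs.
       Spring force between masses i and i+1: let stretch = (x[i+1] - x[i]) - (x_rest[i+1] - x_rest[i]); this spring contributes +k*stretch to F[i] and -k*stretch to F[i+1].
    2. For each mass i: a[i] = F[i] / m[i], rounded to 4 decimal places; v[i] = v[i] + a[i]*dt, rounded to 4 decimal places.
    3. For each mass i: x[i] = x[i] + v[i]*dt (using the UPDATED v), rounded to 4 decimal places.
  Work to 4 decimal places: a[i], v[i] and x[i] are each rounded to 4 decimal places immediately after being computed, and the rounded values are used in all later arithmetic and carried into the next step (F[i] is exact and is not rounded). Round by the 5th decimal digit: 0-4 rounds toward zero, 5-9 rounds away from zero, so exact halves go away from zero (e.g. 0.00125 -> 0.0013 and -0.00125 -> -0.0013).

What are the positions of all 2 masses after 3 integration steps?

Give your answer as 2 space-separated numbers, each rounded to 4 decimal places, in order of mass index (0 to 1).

Answer: 2.6250 6.7500

Derivation:
Step 0: x=[3.0000 6.0000] v=[0.0000 0.0000]
Step 1: x=[2.5000 7.0000] v=[-1.0000 2.0000]
Step 2: x=[2.2500 7.5000] v=[-0.5000 1.0000]
Step 3: x=[2.6250 6.7500] v=[0.7500 -1.5000]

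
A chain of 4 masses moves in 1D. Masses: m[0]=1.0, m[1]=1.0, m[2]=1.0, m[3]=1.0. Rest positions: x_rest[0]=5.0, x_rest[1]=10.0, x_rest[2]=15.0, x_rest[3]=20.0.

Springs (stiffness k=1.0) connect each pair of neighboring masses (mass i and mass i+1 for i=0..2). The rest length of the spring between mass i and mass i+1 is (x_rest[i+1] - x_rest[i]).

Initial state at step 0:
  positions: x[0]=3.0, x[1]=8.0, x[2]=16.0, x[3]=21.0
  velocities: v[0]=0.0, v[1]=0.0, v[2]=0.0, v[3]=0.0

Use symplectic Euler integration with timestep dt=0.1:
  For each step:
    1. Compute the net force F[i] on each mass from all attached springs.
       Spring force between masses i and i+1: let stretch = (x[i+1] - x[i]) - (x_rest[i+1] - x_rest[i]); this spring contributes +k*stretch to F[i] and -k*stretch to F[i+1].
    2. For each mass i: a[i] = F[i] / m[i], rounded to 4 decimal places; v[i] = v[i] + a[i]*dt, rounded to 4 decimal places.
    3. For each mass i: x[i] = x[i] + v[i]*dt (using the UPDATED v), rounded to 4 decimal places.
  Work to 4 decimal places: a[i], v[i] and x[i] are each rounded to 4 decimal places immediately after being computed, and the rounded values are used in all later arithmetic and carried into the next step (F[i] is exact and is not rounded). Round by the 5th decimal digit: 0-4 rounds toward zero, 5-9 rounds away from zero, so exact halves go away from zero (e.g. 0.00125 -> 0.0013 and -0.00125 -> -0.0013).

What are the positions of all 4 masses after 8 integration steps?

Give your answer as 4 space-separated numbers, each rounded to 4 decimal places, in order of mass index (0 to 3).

Step 0: x=[3.0000 8.0000 16.0000 21.0000] v=[0.0000 0.0000 0.0000 0.0000]
Step 1: x=[3.0000 8.0300 15.9700 21.0000] v=[0.0000 0.3000 -0.3000 0.0000]
Step 2: x=[3.0003 8.0891 15.9109 20.9997] v=[0.0030 0.5910 -0.5910 -0.0030]
Step 3: x=[3.0015 8.1755 15.8245 20.9985] v=[0.0119 0.8643 -0.8643 -0.0119]
Step 4: x=[3.0044 8.2867 15.7133 20.9956] v=[0.0293 1.1118 -1.1118 -0.0293]
Step 5: x=[3.0102 8.4193 15.5807 20.9899] v=[0.0575 1.3262 -1.3262 -0.0575]
Step 6: x=[3.0200 8.5694 15.4306 20.9801] v=[0.0984 1.5014 -1.5014 -0.0984]
Step 7: x=[3.0353 8.7327 15.2673 20.9648] v=[0.1533 1.6326 -1.6326 -0.1534]
Step 8: x=[3.0576 8.9043 15.0957 20.9425] v=[0.2230 1.7163 -1.7163 -0.2232]

Answer: 3.0576 8.9043 15.0957 20.9425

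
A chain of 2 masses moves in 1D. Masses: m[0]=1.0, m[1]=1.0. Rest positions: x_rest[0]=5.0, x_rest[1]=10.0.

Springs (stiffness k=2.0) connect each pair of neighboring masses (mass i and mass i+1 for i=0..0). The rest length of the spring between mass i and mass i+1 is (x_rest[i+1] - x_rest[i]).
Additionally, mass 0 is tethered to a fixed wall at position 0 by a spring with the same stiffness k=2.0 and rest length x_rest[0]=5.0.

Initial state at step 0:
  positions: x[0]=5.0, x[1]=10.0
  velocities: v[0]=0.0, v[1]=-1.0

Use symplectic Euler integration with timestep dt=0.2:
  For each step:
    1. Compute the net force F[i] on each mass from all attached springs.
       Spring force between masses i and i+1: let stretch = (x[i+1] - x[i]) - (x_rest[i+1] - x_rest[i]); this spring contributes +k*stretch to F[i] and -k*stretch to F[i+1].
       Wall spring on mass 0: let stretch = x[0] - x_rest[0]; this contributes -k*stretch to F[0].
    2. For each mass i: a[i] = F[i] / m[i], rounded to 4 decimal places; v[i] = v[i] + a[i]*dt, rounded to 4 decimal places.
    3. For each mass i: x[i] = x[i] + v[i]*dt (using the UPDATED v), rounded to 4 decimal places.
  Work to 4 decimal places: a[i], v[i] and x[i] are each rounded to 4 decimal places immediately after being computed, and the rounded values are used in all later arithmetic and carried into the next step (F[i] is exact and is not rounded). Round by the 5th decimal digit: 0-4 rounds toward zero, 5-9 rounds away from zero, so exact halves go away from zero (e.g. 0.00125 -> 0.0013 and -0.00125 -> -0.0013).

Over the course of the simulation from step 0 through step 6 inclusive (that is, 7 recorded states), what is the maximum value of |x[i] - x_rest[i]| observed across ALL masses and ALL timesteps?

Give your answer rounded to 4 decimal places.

Answer: 0.7660

Derivation:
Step 0: x=[5.0000 10.0000] v=[0.0000 -1.0000]
Step 1: x=[5.0000 9.8000] v=[0.0000 -1.0000]
Step 2: x=[4.9840 9.6160] v=[-0.0800 -0.9200]
Step 3: x=[4.9398 9.4614] v=[-0.2208 -0.7728]
Step 4: x=[4.8622 9.3451] v=[-0.3881 -0.5814]
Step 5: x=[4.7542 9.2702] v=[-0.5398 -0.3746]
Step 6: x=[4.6272 9.2340] v=[-0.6351 -0.1810]
Max displacement = 0.7660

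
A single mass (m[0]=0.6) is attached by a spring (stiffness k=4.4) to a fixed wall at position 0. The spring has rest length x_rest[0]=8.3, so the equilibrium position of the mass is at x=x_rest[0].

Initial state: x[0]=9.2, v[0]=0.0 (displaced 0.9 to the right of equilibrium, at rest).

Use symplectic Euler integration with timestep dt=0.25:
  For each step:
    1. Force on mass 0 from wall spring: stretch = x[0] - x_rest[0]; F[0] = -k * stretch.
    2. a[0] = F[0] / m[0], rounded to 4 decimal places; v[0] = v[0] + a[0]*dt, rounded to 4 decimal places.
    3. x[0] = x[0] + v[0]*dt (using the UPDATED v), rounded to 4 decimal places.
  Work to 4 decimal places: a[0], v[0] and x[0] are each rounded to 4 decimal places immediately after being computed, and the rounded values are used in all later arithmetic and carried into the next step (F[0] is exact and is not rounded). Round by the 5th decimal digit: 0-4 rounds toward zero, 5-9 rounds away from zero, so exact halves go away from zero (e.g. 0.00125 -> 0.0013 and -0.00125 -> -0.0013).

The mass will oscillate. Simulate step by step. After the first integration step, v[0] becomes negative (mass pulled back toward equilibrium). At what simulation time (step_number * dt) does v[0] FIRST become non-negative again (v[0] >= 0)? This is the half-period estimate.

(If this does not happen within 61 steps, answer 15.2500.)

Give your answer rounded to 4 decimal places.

Step 0: x=[9.2000] v=[0.0000]
Step 1: x=[8.7875] v=[-1.6500]
Step 2: x=[8.1516] v=[-2.5438]
Step 3: x=[7.5837] v=[-2.2717]
Step 4: x=[7.3441] v=[-0.9585]
Step 5: x=[7.5426] v=[0.7940]
First v>=0 after going negative at step 5, time=1.2500

Answer: 1.2500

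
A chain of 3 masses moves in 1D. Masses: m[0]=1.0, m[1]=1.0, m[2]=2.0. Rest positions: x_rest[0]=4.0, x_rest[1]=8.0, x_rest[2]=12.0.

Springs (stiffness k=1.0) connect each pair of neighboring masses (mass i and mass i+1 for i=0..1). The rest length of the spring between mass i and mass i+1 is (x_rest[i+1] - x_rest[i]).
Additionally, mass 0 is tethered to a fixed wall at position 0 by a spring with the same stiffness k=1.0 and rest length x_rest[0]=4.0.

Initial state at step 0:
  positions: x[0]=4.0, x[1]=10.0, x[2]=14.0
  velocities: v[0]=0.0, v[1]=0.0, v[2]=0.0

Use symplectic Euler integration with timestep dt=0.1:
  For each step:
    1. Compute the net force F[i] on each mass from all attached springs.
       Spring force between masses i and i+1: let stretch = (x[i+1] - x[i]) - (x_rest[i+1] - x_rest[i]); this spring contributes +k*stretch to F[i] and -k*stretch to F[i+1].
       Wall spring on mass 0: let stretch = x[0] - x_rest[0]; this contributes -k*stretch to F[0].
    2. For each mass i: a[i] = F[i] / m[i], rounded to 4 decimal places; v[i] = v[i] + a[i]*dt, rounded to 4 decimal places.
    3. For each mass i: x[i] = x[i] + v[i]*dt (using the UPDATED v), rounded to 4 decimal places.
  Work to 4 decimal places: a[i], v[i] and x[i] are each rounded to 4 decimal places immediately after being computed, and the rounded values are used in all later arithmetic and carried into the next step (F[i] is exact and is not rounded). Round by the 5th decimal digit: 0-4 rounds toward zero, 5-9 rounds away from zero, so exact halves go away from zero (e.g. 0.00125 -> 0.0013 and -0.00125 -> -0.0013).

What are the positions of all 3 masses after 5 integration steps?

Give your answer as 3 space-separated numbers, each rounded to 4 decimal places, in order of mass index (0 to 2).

Step 0: x=[4.0000 10.0000 14.0000] v=[0.0000 0.0000 0.0000]
Step 1: x=[4.0200 9.9800 14.0000] v=[0.2000 -0.2000 0.0000]
Step 2: x=[4.0594 9.9406 13.9999] v=[0.3940 -0.3940 -0.0010]
Step 3: x=[4.1170 9.8830 13.9995] v=[0.5762 -0.5762 -0.0040]
Step 4: x=[4.1911 9.8089 13.9985] v=[0.7411 -0.7412 -0.0098]
Step 5: x=[4.2795 9.7205 13.9966] v=[0.8838 -0.8840 -0.0193]

Answer: 4.2795 9.7205 13.9966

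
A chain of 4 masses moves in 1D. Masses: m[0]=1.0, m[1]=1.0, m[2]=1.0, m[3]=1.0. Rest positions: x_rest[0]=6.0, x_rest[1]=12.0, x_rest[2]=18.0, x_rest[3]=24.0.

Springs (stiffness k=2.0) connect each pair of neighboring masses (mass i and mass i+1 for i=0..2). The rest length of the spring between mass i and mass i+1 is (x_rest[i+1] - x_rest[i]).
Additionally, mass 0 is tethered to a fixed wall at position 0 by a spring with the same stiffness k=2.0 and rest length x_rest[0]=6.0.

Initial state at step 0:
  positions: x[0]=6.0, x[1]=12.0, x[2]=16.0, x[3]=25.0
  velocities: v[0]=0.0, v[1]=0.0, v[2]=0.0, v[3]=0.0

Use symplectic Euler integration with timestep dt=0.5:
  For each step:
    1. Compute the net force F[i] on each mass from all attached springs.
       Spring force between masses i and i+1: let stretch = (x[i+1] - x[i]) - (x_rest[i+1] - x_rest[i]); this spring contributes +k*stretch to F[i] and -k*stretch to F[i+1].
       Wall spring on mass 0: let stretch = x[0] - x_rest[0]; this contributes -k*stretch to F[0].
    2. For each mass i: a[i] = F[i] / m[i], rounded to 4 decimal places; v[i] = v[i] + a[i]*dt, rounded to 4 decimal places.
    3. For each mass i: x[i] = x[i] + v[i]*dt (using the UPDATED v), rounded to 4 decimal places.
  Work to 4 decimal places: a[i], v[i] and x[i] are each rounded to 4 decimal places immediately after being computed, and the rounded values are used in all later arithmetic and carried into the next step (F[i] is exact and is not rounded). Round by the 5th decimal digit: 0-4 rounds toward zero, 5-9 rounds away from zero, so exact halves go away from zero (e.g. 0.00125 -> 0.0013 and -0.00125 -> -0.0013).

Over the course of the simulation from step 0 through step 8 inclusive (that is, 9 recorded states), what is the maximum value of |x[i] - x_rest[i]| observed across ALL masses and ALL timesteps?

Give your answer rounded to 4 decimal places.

Answer: 2.2500

Derivation:
Step 0: x=[6.0000 12.0000 16.0000 25.0000] v=[0.0000 0.0000 0.0000 0.0000]
Step 1: x=[6.0000 11.0000 18.5000 23.5000] v=[0.0000 -2.0000 5.0000 -3.0000]
Step 2: x=[5.5000 11.2500 19.7500 22.5000] v=[-1.0000 0.5000 2.5000 -2.0000]
Step 3: x=[5.1250 12.8750 18.1250 23.1250] v=[-0.7500 3.2500 -3.2500 1.2500]
Step 4: x=[6.0625 13.2500 16.3750 24.2500] v=[1.8750 0.7500 -3.5000 2.2500]
Step 5: x=[7.5625 11.5938 17.0000 24.4375] v=[3.0000 -3.3125 1.2500 0.3750]
Step 6: x=[7.2969 10.6250 18.6407 23.9063] v=[-0.5312 -1.9376 3.2813 -1.0625]
Step 7: x=[5.0469 12.0000 18.9063 23.7423] v=[-4.5000 2.7500 0.5312 -0.3281]
Step 8: x=[3.7500 13.3516 18.1368 24.1603] v=[-2.5938 2.7032 -1.5391 0.8359]
Max displacement = 2.2500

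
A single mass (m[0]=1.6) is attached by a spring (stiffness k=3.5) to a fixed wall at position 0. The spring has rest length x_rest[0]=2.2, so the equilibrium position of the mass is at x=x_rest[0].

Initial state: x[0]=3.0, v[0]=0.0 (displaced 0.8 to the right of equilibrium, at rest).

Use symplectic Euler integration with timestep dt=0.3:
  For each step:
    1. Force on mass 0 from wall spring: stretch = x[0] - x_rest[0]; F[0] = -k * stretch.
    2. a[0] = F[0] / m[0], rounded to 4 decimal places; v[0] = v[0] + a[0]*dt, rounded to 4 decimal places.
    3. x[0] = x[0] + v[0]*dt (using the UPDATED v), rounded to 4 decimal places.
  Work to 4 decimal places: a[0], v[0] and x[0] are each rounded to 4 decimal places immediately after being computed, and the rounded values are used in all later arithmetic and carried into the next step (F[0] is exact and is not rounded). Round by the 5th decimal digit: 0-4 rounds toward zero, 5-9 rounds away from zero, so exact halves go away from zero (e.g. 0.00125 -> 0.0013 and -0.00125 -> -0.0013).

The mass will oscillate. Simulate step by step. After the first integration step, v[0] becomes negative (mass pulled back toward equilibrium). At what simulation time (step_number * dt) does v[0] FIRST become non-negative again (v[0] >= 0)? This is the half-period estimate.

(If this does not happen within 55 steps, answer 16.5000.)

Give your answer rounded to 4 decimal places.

Step 0: x=[3.0000] v=[0.0000]
Step 1: x=[2.8425] v=[-0.5250]
Step 2: x=[2.5585] v=[-0.9467]
Step 3: x=[2.2039] v=[-1.1820]
Step 4: x=[1.8485] v=[-1.1846]
Step 5: x=[1.5623] v=[-0.9539]
Step 6: x=[1.4017] v=[-0.5354]
Step 7: x=[1.3983] v=[-0.0115]
Step 8: x=[1.5527] v=[0.5146]
First v>=0 after going negative at step 8, time=2.4000

Answer: 2.4000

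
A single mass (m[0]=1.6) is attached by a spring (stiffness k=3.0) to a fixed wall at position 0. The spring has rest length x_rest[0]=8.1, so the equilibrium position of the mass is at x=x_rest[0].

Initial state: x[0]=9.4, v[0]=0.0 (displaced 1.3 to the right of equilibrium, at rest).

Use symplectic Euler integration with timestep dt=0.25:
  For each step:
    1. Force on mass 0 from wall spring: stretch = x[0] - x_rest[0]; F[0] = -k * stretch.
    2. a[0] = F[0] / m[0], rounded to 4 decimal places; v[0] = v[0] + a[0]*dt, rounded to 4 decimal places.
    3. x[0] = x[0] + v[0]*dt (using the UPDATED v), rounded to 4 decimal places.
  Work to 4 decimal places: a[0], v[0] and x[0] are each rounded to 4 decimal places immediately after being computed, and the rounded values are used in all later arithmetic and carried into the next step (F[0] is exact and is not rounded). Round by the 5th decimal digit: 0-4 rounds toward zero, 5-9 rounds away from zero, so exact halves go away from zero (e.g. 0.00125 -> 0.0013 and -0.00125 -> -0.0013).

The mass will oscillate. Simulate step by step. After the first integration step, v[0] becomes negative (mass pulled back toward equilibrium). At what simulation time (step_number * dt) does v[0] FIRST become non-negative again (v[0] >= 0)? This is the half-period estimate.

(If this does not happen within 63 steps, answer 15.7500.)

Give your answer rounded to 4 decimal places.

Answer: 2.5000

Derivation:
Step 0: x=[9.4000] v=[0.0000]
Step 1: x=[9.2477] v=[-0.6094]
Step 2: x=[8.9609] v=[-1.1474]
Step 3: x=[8.5732] v=[-1.5510]
Step 4: x=[8.1300] v=[-1.7728]
Step 5: x=[7.6833] v=[-1.7869]
Step 6: x=[7.2854] v=[-1.5916]
Step 7: x=[6.9830] v=[-1.2098]
Step 8: x=[6.8115] v=[-0.6862]
Step 9: x=[6.7910] v=[-0.0822]
Step 10: x=[6.9239] v=[0.5314]
First v>=0 after going negative at step 10, time=2.5000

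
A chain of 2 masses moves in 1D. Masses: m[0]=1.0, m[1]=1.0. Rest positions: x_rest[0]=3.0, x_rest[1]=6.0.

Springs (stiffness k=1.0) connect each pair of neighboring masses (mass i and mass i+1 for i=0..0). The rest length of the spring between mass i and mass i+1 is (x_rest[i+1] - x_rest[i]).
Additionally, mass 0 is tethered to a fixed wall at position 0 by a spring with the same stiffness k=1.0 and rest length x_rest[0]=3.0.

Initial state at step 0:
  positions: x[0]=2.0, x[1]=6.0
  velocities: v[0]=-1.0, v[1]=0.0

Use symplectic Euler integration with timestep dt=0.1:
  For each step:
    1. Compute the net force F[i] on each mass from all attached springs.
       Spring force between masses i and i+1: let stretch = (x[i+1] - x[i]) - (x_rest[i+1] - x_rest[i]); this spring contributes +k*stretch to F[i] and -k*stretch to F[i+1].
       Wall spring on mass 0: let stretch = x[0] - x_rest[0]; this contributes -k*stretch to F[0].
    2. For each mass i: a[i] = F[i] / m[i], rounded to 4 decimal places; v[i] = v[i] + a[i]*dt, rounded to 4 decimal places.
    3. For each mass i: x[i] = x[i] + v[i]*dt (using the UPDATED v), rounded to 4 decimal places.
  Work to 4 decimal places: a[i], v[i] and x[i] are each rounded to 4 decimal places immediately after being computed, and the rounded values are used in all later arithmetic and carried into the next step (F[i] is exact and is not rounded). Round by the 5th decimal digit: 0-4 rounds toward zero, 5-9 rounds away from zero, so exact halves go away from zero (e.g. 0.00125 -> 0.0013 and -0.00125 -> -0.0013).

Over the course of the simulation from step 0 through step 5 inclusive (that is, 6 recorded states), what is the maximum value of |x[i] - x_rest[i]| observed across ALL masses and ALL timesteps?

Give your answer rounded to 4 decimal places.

Answer: 1.1877

Derivation:
Step 0: x=[2.0000 6.0000] v=[-1.0000 0.0000]
Step 1: x=[1.9200 5.9900] v=[-0.8000 -0.1000]
Step 2: x=[1.8615 5.9693] v=[-0.5850 -0.2070]
Step 3: x=[1.8255 5.9375] v=[-0.3604 -0.3178]
Step 4: x=[1.8123 5.8946] v=[-0.1318 -0.4290]
Step 5: x=[1.8218 5.8409] v=[0.0952 -0.5372]
Max displacement = 1.1877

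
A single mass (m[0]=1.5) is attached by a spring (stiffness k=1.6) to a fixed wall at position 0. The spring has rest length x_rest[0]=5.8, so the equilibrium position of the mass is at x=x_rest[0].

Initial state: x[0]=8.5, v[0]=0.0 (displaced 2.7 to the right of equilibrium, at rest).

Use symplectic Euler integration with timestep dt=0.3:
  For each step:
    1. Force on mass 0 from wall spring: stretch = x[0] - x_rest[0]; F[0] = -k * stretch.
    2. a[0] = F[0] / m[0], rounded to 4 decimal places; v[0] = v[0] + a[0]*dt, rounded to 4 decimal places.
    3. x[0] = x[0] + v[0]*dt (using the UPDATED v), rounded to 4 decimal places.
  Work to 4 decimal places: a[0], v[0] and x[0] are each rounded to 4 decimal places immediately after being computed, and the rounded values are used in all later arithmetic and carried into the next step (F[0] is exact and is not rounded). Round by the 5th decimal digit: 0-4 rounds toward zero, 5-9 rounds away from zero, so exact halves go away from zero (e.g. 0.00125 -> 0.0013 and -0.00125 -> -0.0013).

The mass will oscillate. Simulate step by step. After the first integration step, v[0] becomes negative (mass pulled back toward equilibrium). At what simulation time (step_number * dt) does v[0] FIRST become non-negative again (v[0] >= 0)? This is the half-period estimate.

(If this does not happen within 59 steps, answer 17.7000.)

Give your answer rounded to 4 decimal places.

Answer: 3.3000

Derivation:
Step 0: x=[8.5000] v=[0.0000]
Step 1: x=[8.2408] v=[-0.8640]
Step 2: x=[7.7473] v=[-1.6451]
Step 3: x=[7.0668] v=[-2.2682]
Step 4: x=[6.2647] v=[-2.6736]
Step 5: x=[5.4180] v=[-2.8223]
Step 6: x=[4.6080] v=[-2.7001]
Step 7: x=[3.9124] v=[-2.3187]
Step 8: x=[3.3980] v=[-1.7147]
Step 9: x=[3.1142] v=[-0.9461]
Step 10: x=[3.0882] v=[-0.0866]
Step 11: x=[3.3226] v=[0.7812]
First v>=0 after going negative at step 11, time=3.3000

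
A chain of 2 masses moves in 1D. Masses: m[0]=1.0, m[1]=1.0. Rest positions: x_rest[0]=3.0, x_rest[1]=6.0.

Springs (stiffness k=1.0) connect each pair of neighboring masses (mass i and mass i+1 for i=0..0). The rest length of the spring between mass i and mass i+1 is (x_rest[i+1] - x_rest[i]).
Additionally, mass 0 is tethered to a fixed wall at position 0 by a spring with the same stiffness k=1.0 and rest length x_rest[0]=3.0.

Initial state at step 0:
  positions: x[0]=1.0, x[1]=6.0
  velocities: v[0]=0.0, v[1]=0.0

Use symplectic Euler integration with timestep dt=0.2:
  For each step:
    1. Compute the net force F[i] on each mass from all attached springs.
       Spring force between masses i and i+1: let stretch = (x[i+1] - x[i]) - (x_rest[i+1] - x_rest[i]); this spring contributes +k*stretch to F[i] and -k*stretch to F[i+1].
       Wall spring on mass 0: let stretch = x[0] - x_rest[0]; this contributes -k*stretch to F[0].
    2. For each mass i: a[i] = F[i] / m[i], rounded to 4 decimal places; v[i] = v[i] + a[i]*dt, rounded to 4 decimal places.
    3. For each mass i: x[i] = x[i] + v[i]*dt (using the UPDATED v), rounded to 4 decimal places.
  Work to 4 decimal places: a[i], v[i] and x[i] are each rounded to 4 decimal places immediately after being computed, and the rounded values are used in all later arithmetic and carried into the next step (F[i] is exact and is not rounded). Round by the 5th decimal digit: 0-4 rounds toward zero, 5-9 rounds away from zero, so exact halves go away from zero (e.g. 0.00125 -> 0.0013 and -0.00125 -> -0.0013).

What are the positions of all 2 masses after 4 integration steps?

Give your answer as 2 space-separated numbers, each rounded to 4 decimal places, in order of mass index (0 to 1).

Step 0: x=[1.0000 6.0000] v=[0.0000 0.0000]
Step 1: x=[1.1600 5.9200] v=[0.8000 -0.4000]
Step 2: x=[1.4640 5.7696] v=[1.5200 -0.7520]
Step 3: x=[1.8817 5.5670] v=[2.0883 -1.0131]
Step 4: x=[2.3715 5.3370] v=[2.4490 -1.1502]

Answer: 2.3715 5.3370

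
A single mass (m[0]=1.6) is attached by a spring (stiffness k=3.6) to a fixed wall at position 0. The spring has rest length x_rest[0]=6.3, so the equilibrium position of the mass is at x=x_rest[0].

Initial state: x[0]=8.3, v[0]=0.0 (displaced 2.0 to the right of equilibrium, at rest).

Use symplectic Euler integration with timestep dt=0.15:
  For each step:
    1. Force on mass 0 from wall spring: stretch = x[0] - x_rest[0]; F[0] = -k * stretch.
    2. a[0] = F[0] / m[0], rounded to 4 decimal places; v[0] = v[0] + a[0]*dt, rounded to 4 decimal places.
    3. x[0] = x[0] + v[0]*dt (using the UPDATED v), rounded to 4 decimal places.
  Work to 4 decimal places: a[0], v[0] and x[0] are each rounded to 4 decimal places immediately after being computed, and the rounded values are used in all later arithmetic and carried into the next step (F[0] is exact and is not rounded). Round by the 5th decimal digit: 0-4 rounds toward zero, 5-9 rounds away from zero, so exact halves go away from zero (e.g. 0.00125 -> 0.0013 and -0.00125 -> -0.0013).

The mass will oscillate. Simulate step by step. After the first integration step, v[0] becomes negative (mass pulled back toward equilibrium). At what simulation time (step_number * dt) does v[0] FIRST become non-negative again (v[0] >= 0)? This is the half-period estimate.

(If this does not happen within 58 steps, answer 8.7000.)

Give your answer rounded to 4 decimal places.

Answer: 2.1000

Derivation:
Step 0: x=[8.3000] v=[0.0000]
Step 1: x=[8.1988] v=[-0.6750]
Step 2: x=[8.0014] v=[-1.3158]
Step 3: x=[7.7179] v=[-1.8900]
Step 4: x=[7.3626] v=[-2.3685]
Step 5: x=[6.9535] v=[-2.7271]
Step 6: x=[6.5113] v=[-2.9477]
Step 7: x=[6.0585] v=[-3.0190]
Step 8: x=[5.6179] v=[-2.9375]
Step 9: x=[5.2118] v=[-2.7073]
Step 10: x=[4.8608] v=[-2.3400]
Step 11: x=[4.5827] v=[-1.8543]
Step 12: x=[4.3915] v=[-1.2747]
Step 13: x=[4.2969] v=[-0.6306]
Step 14: x=[4.3037] v=[0.0455]
First v>=0 after going negative at step 14, time=2.1000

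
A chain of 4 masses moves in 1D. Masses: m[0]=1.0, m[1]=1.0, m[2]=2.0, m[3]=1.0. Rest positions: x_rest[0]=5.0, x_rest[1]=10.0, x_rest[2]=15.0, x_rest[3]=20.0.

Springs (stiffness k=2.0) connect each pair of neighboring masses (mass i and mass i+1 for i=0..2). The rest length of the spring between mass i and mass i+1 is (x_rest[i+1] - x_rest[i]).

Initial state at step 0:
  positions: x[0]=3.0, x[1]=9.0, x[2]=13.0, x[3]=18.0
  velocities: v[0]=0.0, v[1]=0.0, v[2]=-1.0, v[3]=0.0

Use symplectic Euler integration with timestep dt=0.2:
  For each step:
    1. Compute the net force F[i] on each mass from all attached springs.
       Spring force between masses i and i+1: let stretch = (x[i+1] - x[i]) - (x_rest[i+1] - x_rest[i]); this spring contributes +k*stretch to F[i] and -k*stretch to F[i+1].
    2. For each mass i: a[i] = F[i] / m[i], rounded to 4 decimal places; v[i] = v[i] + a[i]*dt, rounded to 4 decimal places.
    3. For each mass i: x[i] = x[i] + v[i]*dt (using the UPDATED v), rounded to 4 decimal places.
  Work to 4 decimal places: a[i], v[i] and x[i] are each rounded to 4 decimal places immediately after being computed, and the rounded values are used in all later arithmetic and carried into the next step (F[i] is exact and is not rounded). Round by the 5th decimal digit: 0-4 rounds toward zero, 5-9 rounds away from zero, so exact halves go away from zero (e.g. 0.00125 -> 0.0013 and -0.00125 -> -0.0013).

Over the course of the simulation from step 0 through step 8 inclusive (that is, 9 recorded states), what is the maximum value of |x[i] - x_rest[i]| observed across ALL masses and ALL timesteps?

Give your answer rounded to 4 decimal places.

Answer: 2.9514

Derivation:
Step 0: x=[3.0000 9.0000 13.0000 18.0000] v=[0.0000 0.0000 -1.0000 0.0000]
Step 1: x=[3.0800 8.8400 12.8400 18.0000] v=[0.4000 -0.8000 -0.8000 0.0000]
Step 2: x=[3.2208 8.5392 12.7264 17.9872] v=[0.7040 -1.5040 -0.5680 -0.0640]
Step 3: x=[3.3871 8.1479 12.6557 17.9535] v=[0.8314 -1.9565 -0.3533 -0.1683]
Step 4: x=[3.5342 7.7364 12.6166 17.8960] v=[0.7357 -2.0577 -0.1953 -0.2874]
Step 5: x=[3.6175 7.3791 12.5935 17.8162] v=[0.4166 -1.7865 -0.1155 -0.3992]
Step 6: x=[3.6017 7.1380 12.5707 17.7185] v=[-0.0788 -1.2054 -0.1138 -0.4883]
Step 7: x=[3.4688 7.0486 12.5365 17.6090] v=[-0.6643 -0.4468 -0.1708 -0.5474]
Step 8: x=[3.2223 7.1119 12.4857 17.4937] v=[-1.2324 0.3164 -0.2539 -0.5764]
Max displacement = 2.9514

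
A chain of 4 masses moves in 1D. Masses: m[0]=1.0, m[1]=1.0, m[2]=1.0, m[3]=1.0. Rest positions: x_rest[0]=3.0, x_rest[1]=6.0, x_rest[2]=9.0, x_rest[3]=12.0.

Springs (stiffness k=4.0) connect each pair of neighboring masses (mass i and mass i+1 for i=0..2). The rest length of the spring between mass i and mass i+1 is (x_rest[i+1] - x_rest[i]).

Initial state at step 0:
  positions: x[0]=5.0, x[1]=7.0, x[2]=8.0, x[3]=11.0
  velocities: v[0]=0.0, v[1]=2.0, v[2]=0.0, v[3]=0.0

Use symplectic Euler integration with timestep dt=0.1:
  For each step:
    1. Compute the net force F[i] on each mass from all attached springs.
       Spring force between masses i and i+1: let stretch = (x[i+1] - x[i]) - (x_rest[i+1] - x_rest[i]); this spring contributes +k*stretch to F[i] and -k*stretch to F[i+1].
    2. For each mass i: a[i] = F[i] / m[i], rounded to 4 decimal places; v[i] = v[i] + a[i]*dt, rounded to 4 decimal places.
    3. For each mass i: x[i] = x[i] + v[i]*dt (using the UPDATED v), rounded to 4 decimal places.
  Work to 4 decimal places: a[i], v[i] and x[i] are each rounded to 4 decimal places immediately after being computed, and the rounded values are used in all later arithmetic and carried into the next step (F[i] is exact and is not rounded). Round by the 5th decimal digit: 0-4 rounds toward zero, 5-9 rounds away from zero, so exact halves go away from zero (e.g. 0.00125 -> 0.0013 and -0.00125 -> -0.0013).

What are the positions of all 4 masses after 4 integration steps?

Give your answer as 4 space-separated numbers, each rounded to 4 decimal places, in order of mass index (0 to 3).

Step 0: x=[5.0000 7.0000 8.0000 11.0000] v=[0.0000 2.0000 0.0000 0.0000]
Step 1: x=[4.9600 7.1600 8.0800 11.0000] v=[-0.4000 1.6000 0.8000 0.0000]
Step 2: x=[4.8880 7.2688 8.2400 11.0032] v=[-0.7200 1.0880 1.6000 0.0320]
Step 3: x=[4.7912 7.3212 8.4717 11.0159] v=[-0.9677 0.5242 2.3168 0.1267]
Step 4: x=[4.6756 7.3184 8.7591 11.0468] v=[-1.1557 -0.0276 2.8743 0.3090]

Answer: 4.6756 7.3184 8.7591 11.0468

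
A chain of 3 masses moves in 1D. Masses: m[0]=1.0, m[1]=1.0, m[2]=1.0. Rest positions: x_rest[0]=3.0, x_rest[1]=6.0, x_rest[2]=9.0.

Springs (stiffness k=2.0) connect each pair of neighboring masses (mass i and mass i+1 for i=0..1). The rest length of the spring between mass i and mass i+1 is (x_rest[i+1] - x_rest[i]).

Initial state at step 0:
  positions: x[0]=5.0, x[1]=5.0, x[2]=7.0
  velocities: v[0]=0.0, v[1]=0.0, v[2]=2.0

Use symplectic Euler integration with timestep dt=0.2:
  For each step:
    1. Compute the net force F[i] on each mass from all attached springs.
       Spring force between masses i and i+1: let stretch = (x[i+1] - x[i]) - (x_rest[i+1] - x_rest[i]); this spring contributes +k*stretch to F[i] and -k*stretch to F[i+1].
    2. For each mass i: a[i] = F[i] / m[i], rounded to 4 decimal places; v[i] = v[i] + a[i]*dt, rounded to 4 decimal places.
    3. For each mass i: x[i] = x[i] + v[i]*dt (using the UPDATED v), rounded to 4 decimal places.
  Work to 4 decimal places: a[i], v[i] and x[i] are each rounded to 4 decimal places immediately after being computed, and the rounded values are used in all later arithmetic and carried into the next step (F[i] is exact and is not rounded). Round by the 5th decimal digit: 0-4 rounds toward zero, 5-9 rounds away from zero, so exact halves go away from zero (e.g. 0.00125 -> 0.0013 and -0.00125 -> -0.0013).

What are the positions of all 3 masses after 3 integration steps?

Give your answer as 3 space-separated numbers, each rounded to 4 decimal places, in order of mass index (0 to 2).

Step 0: x=[5.0000 5.0000 7.0000] v=[0.0000 0.0000 2.0000]
Step 1: x=[4.7600 5.1600 7.4800] v=[-1.2000 0.8000 2.4000]
Step 2: x=[4.3120 5.4736 8.0144] v=[-2.2400 1.5680 2.6720]
Step 3: x=[3.7169 5.8975 8.5855] v=[-2.9754 2.1197 2.8557]

Answer: 3.7169 5.8975 8.5855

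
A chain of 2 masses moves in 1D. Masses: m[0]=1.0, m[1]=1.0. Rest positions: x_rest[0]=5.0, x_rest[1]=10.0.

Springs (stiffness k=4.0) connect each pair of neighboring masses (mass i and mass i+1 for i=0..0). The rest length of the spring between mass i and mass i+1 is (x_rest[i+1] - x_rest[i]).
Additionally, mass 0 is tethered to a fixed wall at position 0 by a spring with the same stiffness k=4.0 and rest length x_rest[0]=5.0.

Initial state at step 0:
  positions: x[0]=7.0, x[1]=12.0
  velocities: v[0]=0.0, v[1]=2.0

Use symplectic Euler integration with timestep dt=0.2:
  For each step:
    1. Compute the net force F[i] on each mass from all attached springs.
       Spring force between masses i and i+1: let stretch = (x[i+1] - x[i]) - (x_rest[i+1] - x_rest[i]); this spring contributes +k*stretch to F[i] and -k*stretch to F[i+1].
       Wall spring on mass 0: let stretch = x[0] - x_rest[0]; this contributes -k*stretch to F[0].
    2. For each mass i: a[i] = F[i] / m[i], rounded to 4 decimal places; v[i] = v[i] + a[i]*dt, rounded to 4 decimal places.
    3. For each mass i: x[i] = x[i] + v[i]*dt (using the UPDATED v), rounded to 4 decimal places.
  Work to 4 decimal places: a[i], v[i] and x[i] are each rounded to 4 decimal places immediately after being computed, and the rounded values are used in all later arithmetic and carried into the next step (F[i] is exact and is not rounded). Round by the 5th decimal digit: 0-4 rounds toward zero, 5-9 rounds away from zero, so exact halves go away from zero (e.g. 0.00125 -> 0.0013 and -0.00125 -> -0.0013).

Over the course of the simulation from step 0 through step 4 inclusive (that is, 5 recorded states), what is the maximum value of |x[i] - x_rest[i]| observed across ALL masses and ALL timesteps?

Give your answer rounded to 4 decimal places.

Answer: 2.7331

Derivation:
Step 0: x=[7.0000 12.0000] v=[0.0000 2.0000]
Step 1: x=[6.6800 12.4000] v=[-1.6000 2.0000]
Step 2: x=[6.2064 12.6848] v=[-2.3680 1.4240]
Step 3: x=[5.7763 12.7331] v=[-2.1504 0.2413]
Step 4: x=[5.5351 12.4683] v=[-1.2060 -1.3241]
Max displacement = 2.7331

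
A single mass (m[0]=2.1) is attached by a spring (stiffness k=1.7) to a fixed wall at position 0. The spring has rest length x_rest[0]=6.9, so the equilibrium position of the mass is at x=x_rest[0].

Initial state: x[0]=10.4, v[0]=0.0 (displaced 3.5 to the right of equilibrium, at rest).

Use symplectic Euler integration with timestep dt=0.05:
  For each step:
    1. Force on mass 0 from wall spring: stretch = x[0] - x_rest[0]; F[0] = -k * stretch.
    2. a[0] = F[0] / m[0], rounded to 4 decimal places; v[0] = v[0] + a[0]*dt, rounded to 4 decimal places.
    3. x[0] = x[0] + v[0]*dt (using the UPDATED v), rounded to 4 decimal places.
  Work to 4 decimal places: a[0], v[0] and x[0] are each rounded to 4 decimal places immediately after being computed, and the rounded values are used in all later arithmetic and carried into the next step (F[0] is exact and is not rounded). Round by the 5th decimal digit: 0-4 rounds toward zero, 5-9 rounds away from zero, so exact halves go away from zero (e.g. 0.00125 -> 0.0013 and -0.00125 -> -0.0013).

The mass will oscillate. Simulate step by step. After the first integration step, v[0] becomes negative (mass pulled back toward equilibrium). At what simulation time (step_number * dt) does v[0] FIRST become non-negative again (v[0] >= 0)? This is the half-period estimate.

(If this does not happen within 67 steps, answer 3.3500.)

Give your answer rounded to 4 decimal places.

Answer: 3.3500

Derivation:
Step 0: x=[10.4000] v=[0.0000]
Step 1: x=[10.3929] v=[-0.1417]
Step 2: x=[10.3787] v=[-0.2831]
Step 3: x=[10.3575] v=[-0.4239]
Step 4: x=[10.3293] v=[-0.5638]
Step 5: x=[10.2942] v=[-0.7026]
Step 6: x=[10.2522] v=[-0.8400]
Step 7: x=[10.2034] v=[-0.9757]
Step 8: x=[10.1479] v=[-1.1094]
Step 9: x=[10.0859] v=[-1.2409]
Step 10: x=[10.0174] v=[-1.3699]
Step 11: x=[9.9426] v=[-1.4961]
Step 12: x=[9.8616] v=[-1.6193]
Step 13: x=[9.7746] v=[-1.7392]
Step 14: x=[9.6818] v=[-1.8556]
Step 15: x=[9.5834] v=[-1.9682]
Step 16: x=[9.4796] v=[-2.0768]
Step 17: x=[9.3705] v=[-2.1812]
Step 18: x=[9.2564] v=[-2.2812]
Step 19: x=[9.1376] v=[-2.3766]
Step 20: x=[9.0142] v=[-2.4672]
Step 21: x=[8.8866] v=[-2.5528]
Step 22: x=[8.7549] v=[-2.6332]
Step 23: x=[8.6195] v=[-2.7083]
Step 24: x=[8.4806] v=[-2.7779]
Step 25: x=[8.3385] v=[-2.8419]
Step 26: x=[8.1935] v=[-2.9001]
Step 27: x=[8.0459] v=[-2.9525]
Step 28: x=[7.8960] v=[-2.9989]
Step 29: x=[7.7440] v=[-3.0392]
Step 30: x=[7.5903] v=[-3.0734]
Step 31: x=[7.4352] v=[-3.1013]
Step 32: x=[7.2791] v=[-3.1230]
Step 33: x=[7.1222] v=[-3.1383]
Step 34: x=[6.9648] v=[-3.1473]
Step 35: x=[6.8073] v=[-3.1499]
Step 36: x=[6.6500] v=[-3.1462]
Step 37: x=[6.4932] v=[-3.1361]
Step 38: x=[6.3372] v=[-3.1196]
Step 39: x=[6.1824] v=[-3.0968]
Step 40: x=[6.0290] v=[-3.0678]
Step 41: x=[5.8774] v=[-3.0325]
Step 42: x=[5.7278] v=[-2.9911]
Step 43: x=[5.5806] v=[-2.9437]
Step 44: x=[5.4361] v=[-2.8903]
Step 45: x=[5.2946] v=[-2.8310]
Step 46: x=[5.1563] v=[-2.7660]
Step 47: x=[5.0215] v=[-2.6954]
Step 48: x=[4.8905] v=[-2.6194]
Step 49: x=[4.7636] v=[-2.5381]
Step 50: x=[4.6410] v=[-2.4516]
Step 51: x=[4.5230] v=[-2.3602]
Step 52: x=[4.4098] v=[-2.2640]
Step 53: x=[4.3016] v=[-2.1632]
Step 54: x=[4.1987] v=[-2.0580]
Step 55: x=[4.1013] v=[-1.9487]
Step 56: x=[4.0095] v=[-1.8354]
Step 57: x=[3.9236] v=[-1.7184]
Step 58: x=[3.8437] v=[-1.5979]
Step 59: x=[3.7700] v=[-1.4742]
Step 60: x=[3.7026] v=[-1.3475]
Step 61: x=[3.6417] v=[-1.2181]
Step 62: x=[3.5874] v=[-1.0862]
Step 63: x=[3.5398] v=[-0.9521]
Step 64: x=[3.4990] v=[-0.8161]
Step 65: x=[3.4651] v=[-0.6784]
Step 66: x=[3.4381] v=[-0.5394]
Step 67: x=[3.4181] v=[-0.3993]
v[0] did not become non-negative within 67 steps; using fallback time=3.3500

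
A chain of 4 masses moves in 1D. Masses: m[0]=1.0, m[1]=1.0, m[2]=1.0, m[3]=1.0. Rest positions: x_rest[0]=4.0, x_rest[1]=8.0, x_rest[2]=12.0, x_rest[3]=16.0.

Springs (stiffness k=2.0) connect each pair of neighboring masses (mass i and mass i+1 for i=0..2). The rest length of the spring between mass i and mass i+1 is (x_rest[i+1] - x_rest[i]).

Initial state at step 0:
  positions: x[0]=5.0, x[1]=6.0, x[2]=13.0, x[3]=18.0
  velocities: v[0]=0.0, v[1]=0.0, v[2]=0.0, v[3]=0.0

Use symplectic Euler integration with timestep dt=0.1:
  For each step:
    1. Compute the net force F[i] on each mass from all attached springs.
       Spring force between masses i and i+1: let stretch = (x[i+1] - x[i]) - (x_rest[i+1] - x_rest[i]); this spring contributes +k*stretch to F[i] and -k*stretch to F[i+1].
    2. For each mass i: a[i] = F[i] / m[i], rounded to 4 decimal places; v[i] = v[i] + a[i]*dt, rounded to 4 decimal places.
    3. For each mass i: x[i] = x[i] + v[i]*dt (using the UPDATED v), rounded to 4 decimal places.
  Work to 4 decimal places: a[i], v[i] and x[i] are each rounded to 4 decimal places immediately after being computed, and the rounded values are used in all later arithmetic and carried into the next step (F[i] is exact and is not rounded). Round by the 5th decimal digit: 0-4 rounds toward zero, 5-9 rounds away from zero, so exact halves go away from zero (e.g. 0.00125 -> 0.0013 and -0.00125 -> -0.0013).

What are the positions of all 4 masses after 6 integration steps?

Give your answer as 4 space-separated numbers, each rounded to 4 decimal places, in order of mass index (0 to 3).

Answer: 3.9751 8.0778 12.3887 17.5584

Derivation:
Step 0: x=[5.0000 6.0000 13.0000 18.0000] v=[0.0000 0.0000 0.0000 0.0000]
Step 1: x=[4.9400 6.1200 12.9600 17.9800] v=[-0.6000 1.2000 -0.4000 -0.2000]
Step 2: x=[4.8236 6.3532 12.8836 17.9396] v=[-1.1640 2.3320 -0.7640 -0.4040]
Step 3: x=[4.6578 6.6864 12.7777 17.8781] v=[-1.6581 3.3322 -1.0589 -0.6152]
Step 4: x=[4.4526 7.1009 12.6520 17.7946] v=[-2.0524 4.1447 -1.2571 -0.8353]
Step 5: x=[4.2203 7.5734 12.5181 17.6882] v=[-2.3227 4.7253 -1.3388 -1.0638]
Step 6: x=[3.9751 8.0778 12.3887 17.5584] v=[-2.4521 5.0436 -1.2937 -1.2978]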